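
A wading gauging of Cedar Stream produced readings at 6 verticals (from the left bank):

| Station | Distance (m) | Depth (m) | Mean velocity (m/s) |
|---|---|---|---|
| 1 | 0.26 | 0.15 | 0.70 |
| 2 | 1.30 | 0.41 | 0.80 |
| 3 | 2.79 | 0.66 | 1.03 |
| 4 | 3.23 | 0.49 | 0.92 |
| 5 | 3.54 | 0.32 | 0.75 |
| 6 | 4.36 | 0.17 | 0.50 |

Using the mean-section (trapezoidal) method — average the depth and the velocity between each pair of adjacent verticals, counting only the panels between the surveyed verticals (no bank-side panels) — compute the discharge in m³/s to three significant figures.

1.42 m³/s

Panel 1-2: Δb = 1.04 m, d̄ = (0.15+0.41)/2 = 0.28, v̄ = (0.70+0.80)/2 = 0.75 → q = 1.04×0.28×0.75 = 0.2184 m³/s
Panel 2-3: Δb = 1.49 m, d̄ = (0.41+0.66)/2 = 0.535, v̄ = (0.80+1.03)/2 = 0.915 → q = 1.49×0.535×0.915 = 0.7294 m³/s
Panel 3-4: Δb = 0.44 m, d̄ = (0.66+0.49)/2 = 0.575, v̄ = (1.03+0.92)/2 = 0.975 → q = 0.44×0.575×0.975 = 0.2467 m³/s
Panel 4-5: Δb = 0.31 m, d̄ = (0.49+0.32)/2 = 0.405, v̄ = (0.92+0.75)/2 = 0.835 → q = 0.31×0.405×0.835 = 0.1048 m³/s
Panel 5-6: Δb = 0.82 m, d̄ = (0.32+0.17)/2 = 0.245, v̄ = (0.75+0.50)/2 = 0.625 → q = 0.82×0.245×0.625 = 0.1256 m³/s
Q = Σ q = 1.425 m³/s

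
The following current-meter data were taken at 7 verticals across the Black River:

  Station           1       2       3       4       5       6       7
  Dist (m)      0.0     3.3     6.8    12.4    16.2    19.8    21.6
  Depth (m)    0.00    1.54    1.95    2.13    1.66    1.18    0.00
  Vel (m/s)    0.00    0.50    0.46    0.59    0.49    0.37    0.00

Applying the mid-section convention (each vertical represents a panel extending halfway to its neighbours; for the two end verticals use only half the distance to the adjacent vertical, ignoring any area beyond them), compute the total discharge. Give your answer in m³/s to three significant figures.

w_2 = (6.8 − 0.0)/2 = 3.4 m; q_2 = 0.50 × 1.54 × 3.4 = 2.618 m³/s
w_3 = (12.4 − 3.3)/2 = 4.55 m; q_3 = 0.46 × 1.95 × 4.55 = 4.081 m³/s
w_4 = (16.2 − 6.8)/2 = 4.7 m; q_4 = 0.59 × 2.13 × 4.7 = 5.906 m³/s
w_5 = (19.8 − 12.4)/2 = 3.7 m; q_5 = 0.49 × 1.66 × 3.7 = 3.010 m³/s
w_6 = (21.6 − 16.2)/2 = 2.7 m; q_6 = 0.37 × 1.18 × 2.7 = 1.179 m³/s
Stations 1, 7 contribute zero (depth or velocity is 0).
Q = Σ qᵢ = 16.79 m³/s

16.8 m³/s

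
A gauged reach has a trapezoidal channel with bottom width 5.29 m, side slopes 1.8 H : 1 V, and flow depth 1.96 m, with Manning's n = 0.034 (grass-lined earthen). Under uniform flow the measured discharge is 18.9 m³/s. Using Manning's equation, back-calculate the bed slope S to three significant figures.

A = (b + z·y)·y = (5.29 + 1.8×1.96)×1.96 = 17.28 m²
P = b + 2y√(1+z²) = 5.29 + 2×1.96×√(1+1.8²) = 13.36 m
R = A/P = 17.28/13.36 = 1.293 m
S = (Q·n / (1·A·R^(2/3)))² = (18.9×0.034 / (1×17.28×1.187))² = 0.0009809

0.000981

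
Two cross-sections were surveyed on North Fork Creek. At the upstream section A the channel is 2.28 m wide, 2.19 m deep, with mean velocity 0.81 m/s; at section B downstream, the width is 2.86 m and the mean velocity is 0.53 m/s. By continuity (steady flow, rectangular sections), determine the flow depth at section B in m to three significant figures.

2.67 m

Q = A₁V₁ = (2.28×2.19) × 0.81 = 4.044 m³/s
d₂ = Q/(b₂ V₂) = 4.044/(2.86×0.53) = 2.668 m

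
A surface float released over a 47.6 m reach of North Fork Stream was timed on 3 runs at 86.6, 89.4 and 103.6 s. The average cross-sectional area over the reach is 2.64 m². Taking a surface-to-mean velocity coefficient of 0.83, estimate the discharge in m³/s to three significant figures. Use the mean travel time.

1.12 m³/s

t̄ = (86.6 + 89.4 + 103.6) / 3 = 93.2 s
v_surface = L / t̄ = 47.6 / 93.2 = 0.5107 m/s
v_mean = 0.83 × 0.5107 = 0.4239 m/s
Q = A × v_mean = 2.64 × 0.4239 = 1.119 m³/s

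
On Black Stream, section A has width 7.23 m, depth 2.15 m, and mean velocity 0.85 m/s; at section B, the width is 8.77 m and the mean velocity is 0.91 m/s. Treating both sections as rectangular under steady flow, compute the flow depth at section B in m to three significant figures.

Q = A₁V₁ = (7.23×2.15) × 0.85 = 13.21 m³/s
d₂ = Q/(b₂ V₂) = 13.21/(8.77×0.91) = 1.656 m

1.66 m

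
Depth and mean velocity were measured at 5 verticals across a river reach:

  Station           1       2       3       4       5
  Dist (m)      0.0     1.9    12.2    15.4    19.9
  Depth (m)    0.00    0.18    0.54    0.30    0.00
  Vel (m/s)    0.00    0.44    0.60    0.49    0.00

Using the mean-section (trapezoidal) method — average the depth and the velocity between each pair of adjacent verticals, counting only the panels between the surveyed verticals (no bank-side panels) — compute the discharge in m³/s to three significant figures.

2.86 m³/s

Panel 1-2: Δb = 1.9 m, d̄ = (0.00+0.18)/2 = 0.09, v̄ = (0.00+0.44)/2 = 0.22 → q = 1.9×0.09×0.22 = 0.03762 m³/s
Panel 2-3: Δb = 10.3 m, d̄ = (0.18+0.54)/2 = 0.36, v̄ = (0.44+0.60)/2 = 0.52 → q = 10.3×0.36×0.52 = 1.928 m³/s
Panel 3-4: Δb = 3.2 m, d̄ = (0.54+0.30)/2 = 0.42, v̄ = (0.60+0.49)/2 = 0.545 → q = 3.2×0.42×0.545 = 0.7325 m³/s
Panel 4-5: Δb = 4.5 m, d̄ = (0.30+0.00)/2 = 0.15, v̄ = (0.49+0.00)/2 = 0.245 → q = 4.5×0.15×0.245 = 0.1654 m³/s
Q = Σ q = 2.864 m³/s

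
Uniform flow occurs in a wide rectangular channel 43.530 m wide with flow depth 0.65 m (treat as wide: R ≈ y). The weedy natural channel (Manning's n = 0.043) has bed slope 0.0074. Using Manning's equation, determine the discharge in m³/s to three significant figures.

A = b·y = 43.530 × 0.65 = 28.29 m²
Wide channel: R ≈ y = 0.65 m
Q = (1/n)·A·R^(2/3)·S^(1/2) = (1/0.043) × 28.29 × 0.6500^(2/3) × 0.0074^(1/2) = 42.47 m³/s

42.5 m³/s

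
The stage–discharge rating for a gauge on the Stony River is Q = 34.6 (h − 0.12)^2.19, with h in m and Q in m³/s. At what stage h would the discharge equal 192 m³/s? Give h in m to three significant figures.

2.31 m

h − h₀ = (Q/C)^(1/b) = (192/34.6)^(1/2.19) = 2.187 m
h = 0.12 + 2.187 = 2.307 m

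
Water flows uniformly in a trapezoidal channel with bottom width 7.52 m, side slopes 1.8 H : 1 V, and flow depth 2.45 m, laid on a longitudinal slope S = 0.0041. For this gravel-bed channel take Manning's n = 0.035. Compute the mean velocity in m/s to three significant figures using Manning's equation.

A = (b + z·y)·y = (7.52 + 1.8×2.45)×2.45 = 29.23 m²
P = b + 2y√(1+z²) = 7.52 + 2×2.45×√(1+1.8²) = 17.61 m
R = A/P = 29.23/17.61 = 1.660 m
Q = (1/n)·A·R^(2/3)·S^(1/2) = (1/0.035) × 29.23 × 1.660^(2/3) × 0.0041^(1/2) = 74.96 m³/s
V = Q/A = 74.96/29.23 = 2.565 m/s

2.56 m/s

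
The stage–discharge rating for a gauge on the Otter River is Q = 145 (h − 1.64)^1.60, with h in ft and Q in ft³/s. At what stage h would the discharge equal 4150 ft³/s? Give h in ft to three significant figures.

h − h₀ = (Q/C)^(1/b) = (4150/145)^(1/1.60) = 8.136 ft
h = 1.64 + 8.136 = 9.776 ft

9.78 ft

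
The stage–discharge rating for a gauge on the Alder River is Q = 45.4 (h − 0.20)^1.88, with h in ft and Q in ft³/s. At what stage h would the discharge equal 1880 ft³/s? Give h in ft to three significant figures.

7.45 ft

h − h₀ = (Q/C)^(1/b) = (1880/45.4)^(1/1.88) = 7.247 ft
h = 0.20 + 7.247 = 7.447 ft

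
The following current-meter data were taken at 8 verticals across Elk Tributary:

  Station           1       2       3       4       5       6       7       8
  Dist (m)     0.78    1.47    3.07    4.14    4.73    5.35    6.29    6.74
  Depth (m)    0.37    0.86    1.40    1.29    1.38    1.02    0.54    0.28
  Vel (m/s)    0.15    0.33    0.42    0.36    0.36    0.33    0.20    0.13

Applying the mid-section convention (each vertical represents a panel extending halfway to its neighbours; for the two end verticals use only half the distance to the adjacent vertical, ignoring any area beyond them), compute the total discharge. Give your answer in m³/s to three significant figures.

2.16 m³/s

w_1 = (1.47 − 0.78)/2 = 0.345 m; q_1 = 0.15 × 0.37 × 0.345 = 0.01915 m³/s
w_2 = (3.07 − 0.78)/2 = 1.145 m; q_2 = 0.33 × 0.86 × 1.145 = 0.3250 m³/s
w_3 = (4.14 − 1.47)/2 = 1.335 m; q_3 = 0.42 × 1.40 × 1.335 = 0.7850 m³/s
w_4 = (4.73 − 3.07)/2 = 0.83 m; q_4 = 0.36 × 1.29 × 0.83 = 0.3855 m³/s
w_5 = (5.35 − 4.14)/2 = 0.605 m; q_5 = 0.36 × 1.38 × 0.605 = 0.3006 m³/s
w_6 = (6.29 − 4.73)/2 = 0.78 m; q_6 = 0.33 × 1.02 × 0.78 = 0.2625 m³/s
w_7 = (6.74 − 5.35)/2 = 0.695 m; q_7 = 0.20 × 0.54 × 0.695 = 0.07506 m³/s
w_8 = (6.74 − 6.29)/2 = 0.225 m; q_8 = 0.13 × 0.28 × 0.225 = 0.008190 m³/s
Q = Σ qᵢ = 2.161 m³/s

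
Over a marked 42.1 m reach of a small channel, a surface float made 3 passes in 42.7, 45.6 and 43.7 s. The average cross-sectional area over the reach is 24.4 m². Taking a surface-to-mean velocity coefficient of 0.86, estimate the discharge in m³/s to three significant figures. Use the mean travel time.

t̄ = (42.7 + 45.6 + 43.7) / 3 = 44 s
v_surface = L / t̄ = 42.1 / 44 = 0.9568 m/s
v_mean = 0.86 × 0.9568 = 0.8229 m/s
Q = A × v_mean = 24.4 × 0.8229 = 20.08 m³/s

20.1 m³/s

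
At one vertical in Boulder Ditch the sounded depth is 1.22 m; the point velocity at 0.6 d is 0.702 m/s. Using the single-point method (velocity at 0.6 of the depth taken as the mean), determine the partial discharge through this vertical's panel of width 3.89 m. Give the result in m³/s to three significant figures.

v̄ = v₀.₆ = 0.702 m/s
q = v̄ × d × w = 0.7020 × 1.22 × 3.89 = 3.332 m³/s

3.33 m³/s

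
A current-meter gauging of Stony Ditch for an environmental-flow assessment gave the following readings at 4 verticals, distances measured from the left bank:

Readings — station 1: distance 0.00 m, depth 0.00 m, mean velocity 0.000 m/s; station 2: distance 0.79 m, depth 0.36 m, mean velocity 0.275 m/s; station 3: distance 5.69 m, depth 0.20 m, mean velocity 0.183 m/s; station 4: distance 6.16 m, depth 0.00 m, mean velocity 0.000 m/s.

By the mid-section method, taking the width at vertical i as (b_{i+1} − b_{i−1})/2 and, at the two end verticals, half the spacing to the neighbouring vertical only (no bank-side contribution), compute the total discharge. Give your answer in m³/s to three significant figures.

0.380 m³/s

w_2 = (5.69 − 0.00)/2 = 2.845 m; q_2 = 0.275 × 0.36 × 2.845 = 0.2817 m³/s
w_3 = (6.16 − 0.79)/2 = 2.685 m; q_3 = 0.183 × 0.20 × 2.685 = 0.09827 m³/s
Stations 1, 4 contribute zero (depth or velocity is 0).
Q = Σ qᵢ = 0.3799 m³/s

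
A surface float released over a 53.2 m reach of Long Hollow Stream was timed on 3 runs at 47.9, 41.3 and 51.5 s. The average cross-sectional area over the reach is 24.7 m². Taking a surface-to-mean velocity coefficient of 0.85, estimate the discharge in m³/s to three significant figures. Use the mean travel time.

23.8 m³/s

t̄ = (47.9 + 41.3 + 51.5) / 3 = 46.9 s
v_surface = L / t̄ = 53.2 / 46.9 = 1.134 m/s
v_mean = 0.85 × 1.134 = 0.9642 m/s
Q = A × v_mean = 24.7 × 0.9642 = 23.82 m³/s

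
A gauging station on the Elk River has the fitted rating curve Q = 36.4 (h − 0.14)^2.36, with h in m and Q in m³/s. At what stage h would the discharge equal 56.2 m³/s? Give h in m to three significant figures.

1.34 m

h − h₀ = (Q/C)^(1/b) = (56.2/36.4)^(1/2.36) = 1.202 m
h = 0.14 + 1.202 = 1.342 m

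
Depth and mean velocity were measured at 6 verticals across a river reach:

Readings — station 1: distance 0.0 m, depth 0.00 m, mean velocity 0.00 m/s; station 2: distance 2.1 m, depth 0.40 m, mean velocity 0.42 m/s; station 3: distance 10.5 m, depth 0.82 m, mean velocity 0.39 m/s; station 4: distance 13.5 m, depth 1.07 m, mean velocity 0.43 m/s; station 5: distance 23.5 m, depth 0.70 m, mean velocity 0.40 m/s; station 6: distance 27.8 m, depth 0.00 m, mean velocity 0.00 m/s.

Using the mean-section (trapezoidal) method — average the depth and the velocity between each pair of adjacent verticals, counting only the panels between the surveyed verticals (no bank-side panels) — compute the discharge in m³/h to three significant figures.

Panel 1-2: Δb = 2.1 m, d̄ = (0.00+0.40)/2 = 0.2, v̄ = (0.00+0.42)/2 = 0.21 → q = 2.1×0.2×0.21 = 0.08820 m³/s
Panel 2-3: Δb = 8.4 m, d̄ = (0.40+0.82)/2 = 0.61, v̄ = (0.42+0.39)/2 = 0.405 → q = 8.4×0.61×0.405 = 2.075 m³/s
Panel 3-4: Δb = 3 m, d̄ = (0.82+1.07)/2 = 0.945, v̄ = (0.39+0.43)/2 = 0.41 → q = 3×0.945×0.41 = 1.162 m³/s
Panel 4-5: Δb = 10 m, d̄ = (1.07+0.70)/2 = 0.885, v̄ = (0.43+0.40)/2 = 0.415 → q = 10×0.885×0.415 = 3.673 m³/s
Panel 5-6: Δb = 4.3 m, d̄ = (0.70+0.00)/2 = 0.35, v̄ = (0.40+0.00)/2 = 0.2 → q = 4.3×0.35×0.2 = 0.3010 m³/s
Q = Σ q = 7.300 m³/s
= 7.300 × 3600 = 26280 m³/h

26300 m³/h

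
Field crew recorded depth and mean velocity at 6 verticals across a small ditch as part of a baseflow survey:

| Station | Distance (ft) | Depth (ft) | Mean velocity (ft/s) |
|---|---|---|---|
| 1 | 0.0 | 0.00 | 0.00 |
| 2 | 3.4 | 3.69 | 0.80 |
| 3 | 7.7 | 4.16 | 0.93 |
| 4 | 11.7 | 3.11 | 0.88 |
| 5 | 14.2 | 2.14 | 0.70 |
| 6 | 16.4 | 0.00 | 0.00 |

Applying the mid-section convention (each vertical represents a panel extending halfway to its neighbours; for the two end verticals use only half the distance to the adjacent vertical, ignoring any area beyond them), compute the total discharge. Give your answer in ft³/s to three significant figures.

w_2 = (7.7 − 0.0)/2 = 3.85 ft; q_2 = 0.80 × 3.69 × 3.85 = 11.37 ft³/s
w_3 = (11.7 − 3.4)/2 = 4.15 ft; q_3 = 0.93 × 4.16 × 4.15 = 16.06 ft³/s
w_4 = (14.2 − 7.7)/2 = 3.25 ft; q_4 = 0.88 × 3.11 × 3.25 = 8.895 ft³/s
w_5 = (16.4 − 11.7)/2 = 2.35 ft; q_5 = 0.70 × 2.14 × 2.35 = 3.520 ft³/s
Stations 1, 6 contribute zero (depth or velocity is 0).
Q = Σ qᵢ = 39.84 ft³/s

39.8 ft³/s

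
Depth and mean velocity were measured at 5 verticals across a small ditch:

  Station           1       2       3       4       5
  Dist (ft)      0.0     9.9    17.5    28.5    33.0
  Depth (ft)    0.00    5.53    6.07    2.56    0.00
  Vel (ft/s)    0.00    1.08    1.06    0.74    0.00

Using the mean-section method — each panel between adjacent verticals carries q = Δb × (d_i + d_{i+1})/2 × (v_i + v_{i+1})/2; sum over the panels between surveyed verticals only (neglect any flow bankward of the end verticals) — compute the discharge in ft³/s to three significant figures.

Panel 1-2: Δb = 9.9 ft, d̄ = (0.00+5.53)/2 = 2.765, v̄ = (0.00+1.08)/2 = 0.54 → q = 9.9×2.765×0.54 = 14.78 ft³/s
Panel 2-3: Δb = 7.6 ft, d̄ = (5.53+6.07)/2 = 5.8, v̄ = (1.08+1.06)/2 = 1.07 → q = 7.6×5.8×1.07 = 47.17 ft³/s
Panel 3-4: Δb = 11 ft, d̄ = (6.07+2.56)/2 = 4.315, v̄ = (1.06+0.74)/2 = 0.9 → q = 11×4.315×0.9 = 42.72 ft³/s
Panel 4-5: Δb = 4.5 ft, d̄ = (2.56+0.00)/2 = 1.28, v̄ = (0.74+0.00)/2 = 0.37 → q = 4.5×1.28×0.37 = 2.131 ft³/s
Q = Σ q = 106.8 ft³/s

107 ft³/s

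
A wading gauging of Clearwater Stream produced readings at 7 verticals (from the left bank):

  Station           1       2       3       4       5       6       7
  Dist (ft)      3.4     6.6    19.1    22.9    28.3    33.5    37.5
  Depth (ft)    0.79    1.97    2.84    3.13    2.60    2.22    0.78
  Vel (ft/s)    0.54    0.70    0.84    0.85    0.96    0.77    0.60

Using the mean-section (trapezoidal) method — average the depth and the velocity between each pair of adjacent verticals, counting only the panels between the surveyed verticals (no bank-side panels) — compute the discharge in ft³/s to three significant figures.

64.4 ft³/s

Panel 1-2: Δb = 3.2 ft, d̄ = (0.79+1.97)/2 = 1.38, v̄ = (0.54+0.70)/2 = 0.62 → q = 3.2×1.38×0.62 = 2.738 ft³/s
Panel 2-3: Δb = 12.5 ft, d̄ = (1.97+2.84)/2 = 2.405, v̄ = (0.70+0.84)/2 = 0.77 → q = 12.5×2.405×0.77 = 23.15 ft³/s
Panel 3-4: Δb = 3.8 ft, d̄ = (2.84+3.13)/2 = 2.985, v̄ = (0.84+0.85)/2 = 0.845 → q = 3.8×2.985×0.845 = 9.585 ft³/s
Panel 4-5: Δb = 5.4 ft, d̄ = (3.13+2.60)/2 = 2.865, v̄ = (0.85+0.96)/2 = 0.905 → q = 5.4×2.865×0.905 = 14.00 ft³/s
Panel 5-6: Δb = 5.2 ft, d̄ = (2.60+2.22)/2 = 2.41, v̄ = (0.96+0.77)/2 = 0.865 → q = 5.2×2.41×0.865 = 10.84 ft³/s
Panel 6-7: Δb = 4 ft, d̄ = (2.22+0.78)/2 = 1.5, v̄ = (0.77+0.60)/2 = 0.685 → q = 4×1.5×0.685 = 4.110 ft³/s
Q = Σ q = 64.42 ft³/s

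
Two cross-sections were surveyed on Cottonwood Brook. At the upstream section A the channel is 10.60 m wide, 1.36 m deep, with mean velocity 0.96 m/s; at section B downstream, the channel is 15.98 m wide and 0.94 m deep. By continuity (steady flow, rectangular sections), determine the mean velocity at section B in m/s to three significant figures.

Q = A₁V₁ = (10.60×1.36) × 0.96 = 13.84 m³/s
A₂ = 15.98 × 0.94 = 15.02 m²
V₂ = Q/A₂ = 13.84/15.02 = 0.9213 m/s

0.921 m/s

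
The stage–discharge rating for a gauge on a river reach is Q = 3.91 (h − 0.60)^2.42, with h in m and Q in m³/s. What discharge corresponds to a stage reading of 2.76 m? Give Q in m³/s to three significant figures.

25.2 m³/s

Q = 3.91 × (2.76 − 0.60)^2.42 = 3.91 × 2.16^2.42 = 25.21 m³/s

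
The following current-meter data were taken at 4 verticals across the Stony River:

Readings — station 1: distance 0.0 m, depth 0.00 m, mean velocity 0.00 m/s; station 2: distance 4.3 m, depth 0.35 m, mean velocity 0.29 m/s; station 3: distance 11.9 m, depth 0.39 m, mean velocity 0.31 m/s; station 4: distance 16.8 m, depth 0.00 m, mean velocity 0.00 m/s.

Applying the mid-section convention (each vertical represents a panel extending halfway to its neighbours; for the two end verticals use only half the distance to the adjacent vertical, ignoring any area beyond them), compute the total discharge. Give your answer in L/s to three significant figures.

w_2 = (11.9 − 0.0)/2 = 5.95 m; q_2 = 0.29 × 0.35 × 5.95 = 0.6039 m³/s
w_3 = (16.8 − 4.3)/2 = 6.25 m; q_3 = 0.31 × 0.39 × 6.25 = 0.7556 m³/s
Stations 1, 4 contribute zero (depth or velocity is 0).
Q = Σ qᵢ = 1.360 m³/s
= 1.360 × 1000 = 1360 L/s

1360 L/s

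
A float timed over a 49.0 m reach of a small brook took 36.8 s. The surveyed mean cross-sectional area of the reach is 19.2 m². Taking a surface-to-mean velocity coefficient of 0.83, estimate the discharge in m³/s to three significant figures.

v_surface = L / t̄ = 49.0 / 36.8 = 1.332 m/s
v_mean = 0.83 × 1.332 = 1.105 m/s
Q = A × v_mean = 19.2 × 1.105 = 21.22 m³/s

21.2 m³/s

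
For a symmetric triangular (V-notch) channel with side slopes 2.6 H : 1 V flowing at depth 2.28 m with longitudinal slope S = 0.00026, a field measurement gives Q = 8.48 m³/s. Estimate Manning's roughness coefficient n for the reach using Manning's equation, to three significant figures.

0.0268

A = z·y² = 2.6×2.28² = 13.52 m²
P = 2y√(1+z²) = 2×2.28×√(1+2.6²) = 12.70 m
R = A/P = 13.52/12.70 = 1.064 m
n = (1/Q)·A·R^(2/3)·S^(1/2) = (1/8.48) × 13.52 × 1.042 × 0.01612 = 0.02679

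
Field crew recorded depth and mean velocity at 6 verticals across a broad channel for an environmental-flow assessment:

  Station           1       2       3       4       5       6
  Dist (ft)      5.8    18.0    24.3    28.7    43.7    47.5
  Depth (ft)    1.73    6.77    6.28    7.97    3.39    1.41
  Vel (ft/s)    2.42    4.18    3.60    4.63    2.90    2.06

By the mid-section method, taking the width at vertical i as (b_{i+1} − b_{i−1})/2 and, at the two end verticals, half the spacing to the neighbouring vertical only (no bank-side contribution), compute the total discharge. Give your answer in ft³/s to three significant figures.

w_1 = (18.0 − 5.8)/2 = 6.1 ft; q_1 = 2.42 × 1.73 × 6.1 = 25.54 ft³/s
w_2 = (24.3 − 5.8)/2 = 9.25 ft; q_2 = 4.18 × 6.77 × 9.25 = 261.8 ft³/s
w_3 = (28.7 − 18.0)/2 = 5.35 ft; q_3 = 3.60 × 6.28 × 5.35 = 121.0 ft³/s
w_4 = (43.7 − 24.3)/2 = 9.7 ft; q_4 = 4.63 × 7.97 × 9.7 = 357.9 ft³/s
w_5 = (47.5 − 28.7)/2 = 9.4 ft; q_5 = 2.90 × 3.39 × 9.4 = 92.41 ft³/s
w_6 = (47.5 − 43.7)/2 = 1.9 ft; q_6 = 2.06 × 1.41 × 1.9 = 5.519 ft³/s
Q = Σ qᵢ = 864.1 ft³/s

864 ft³/s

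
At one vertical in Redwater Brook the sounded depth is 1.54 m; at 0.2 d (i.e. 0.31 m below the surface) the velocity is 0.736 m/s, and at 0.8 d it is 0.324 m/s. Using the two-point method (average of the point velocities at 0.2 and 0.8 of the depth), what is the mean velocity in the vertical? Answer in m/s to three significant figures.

v̄ = (0.736 + 0.324) / 2 = 0.5300 m/s

0.530 m/s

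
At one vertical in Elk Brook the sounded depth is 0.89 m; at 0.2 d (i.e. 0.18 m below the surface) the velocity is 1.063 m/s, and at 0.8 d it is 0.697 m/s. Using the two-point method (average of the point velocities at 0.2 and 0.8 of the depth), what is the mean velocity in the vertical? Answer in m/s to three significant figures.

v̄ = (1.063 + 0.697) / 2 = 0.8800 m/s

0.880 m/s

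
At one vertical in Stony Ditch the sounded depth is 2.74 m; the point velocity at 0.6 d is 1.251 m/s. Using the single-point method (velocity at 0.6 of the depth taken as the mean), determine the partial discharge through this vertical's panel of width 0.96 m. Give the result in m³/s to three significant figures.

3.29 m³/s

v̄ = v₀.₆ = 1.251 m/s
q = v̄ × d × w = 1.251 × 2.74 × 0.96 = 3.291 m³/s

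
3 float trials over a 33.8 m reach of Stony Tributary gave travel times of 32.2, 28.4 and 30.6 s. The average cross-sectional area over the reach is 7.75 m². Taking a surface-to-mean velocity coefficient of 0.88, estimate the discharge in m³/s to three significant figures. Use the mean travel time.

t̄ = (32.2 + 28.4 + 30.6) / 3 = 30.4 s
v_surface = L / t̄ = 33.8 / 30.4 = 1.112 m/s
v_mean = 0.88 × 1.112 = 0.9784 m/s
Q = A × v_mean = 7.75 × 0.9784 = 7.583 m³/s

7.58 m³/s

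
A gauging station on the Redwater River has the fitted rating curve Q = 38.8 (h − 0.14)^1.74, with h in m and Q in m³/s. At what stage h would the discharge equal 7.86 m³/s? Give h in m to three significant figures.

0.539 m

h − h₀ = (Q/C)^(1/b) = (7.86/38.8)^(1/1.74) = 0.3995 m
h = 0.14 + 0.3995 = 0.5395 m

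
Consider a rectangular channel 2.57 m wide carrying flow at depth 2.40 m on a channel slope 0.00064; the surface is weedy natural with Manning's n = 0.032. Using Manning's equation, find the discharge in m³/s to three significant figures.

A = b·y = 2.57 × 2.40 = 6.168 m²
P = b + 2y = 2.57 + 2×2.40 = 7.370 m
R = A/P = 6.168/7.370 = 0.8369 m
Q = (1/n)·A·R^(2/3)·S^(1/2) = (1/0.032) × 6.168 × 0.8369^(2/3) × 0.00064^(1/2) = 4.330 m³/s

4.33 m³/s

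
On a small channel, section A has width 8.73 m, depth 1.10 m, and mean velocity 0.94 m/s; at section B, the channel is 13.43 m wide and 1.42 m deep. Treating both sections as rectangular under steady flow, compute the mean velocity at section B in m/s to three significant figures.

0.473 m/s

Q = A₁V₁ = (8.73×1.10) × 0.94 = 9.027 m³/s
A₂ = 13.43 × 1.42 = 19.07 m²
V₂ = Q/A₂ = 9.027/19.07 = 0.4733 m/s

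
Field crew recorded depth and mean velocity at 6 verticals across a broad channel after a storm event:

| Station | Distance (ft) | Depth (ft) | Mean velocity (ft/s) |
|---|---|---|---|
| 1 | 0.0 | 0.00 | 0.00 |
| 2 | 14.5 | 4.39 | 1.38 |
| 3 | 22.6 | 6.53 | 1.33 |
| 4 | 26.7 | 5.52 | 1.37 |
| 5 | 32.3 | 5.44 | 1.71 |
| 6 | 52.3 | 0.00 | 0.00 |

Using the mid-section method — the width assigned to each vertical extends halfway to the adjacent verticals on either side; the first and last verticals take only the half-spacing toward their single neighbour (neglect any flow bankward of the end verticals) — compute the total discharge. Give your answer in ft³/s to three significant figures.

277 ft³/s

w_2 = (22.6 − 0.0)/2 = 11.3 ft; q_2 = 1.38 × 4.39 × 11.3 = 68.46 ft³/s
w_3 = (26.7 − 14.5)/2 = 6.1 ft; q_3 = 1.33 × 6.53 × 6.1 = 52.98 ft³/s
w_4 = (32.3 − 22.6)/2 = 4.85 ft; q_4 = 1.37 × 5.52 × 4.85 = 36.68 ft³/s
w_5 = (52.3 − 26.7)/2 = 12.8 ft; q_5 = 1.71 × 5.44 × 12.8 = 119.1 ft³/s
Stations 1, 6 contribute zero (depth or velocity is 0).
Q = Σ qᵢ = 277.2 ft³/s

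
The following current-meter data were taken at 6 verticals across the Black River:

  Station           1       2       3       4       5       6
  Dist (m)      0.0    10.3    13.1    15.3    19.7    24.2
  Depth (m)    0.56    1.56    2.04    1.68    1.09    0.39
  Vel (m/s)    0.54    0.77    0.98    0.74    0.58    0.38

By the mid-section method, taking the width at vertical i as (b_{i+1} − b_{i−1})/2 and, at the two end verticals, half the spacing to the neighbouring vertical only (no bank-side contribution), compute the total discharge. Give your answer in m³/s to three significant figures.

w_1 = (10.3 − 0.0)/2 = 5.15 m; q_1 = 0.54 × 0.56 × 5.15 = 1.557 m³/s
w_2 = (13.1 − 0.0)/2 = 6.55 m; q_2 = 0.77 × 1.56 × 6.55 = 7.868 m³/s
w_3 = (15.3 − 10.3)/2 = 2.5 m; q_3 = 0.98 × 2.04 × 2.5 = 4.998 m³/s
w_4 = (19.7 − 13.1)/2 = 3.3 m; q_4 = 0.74 × 1.68 × 3.3 = 4.103 m³/s
w_5 = (24.2 − 15.3)/2 = 4.45 m; q_5 = 0.58 × 1.09 × 4.45 = 2.813 m³/s
w_6 = (24.2 − 19.7)/2 = 2.25 m; q_6 = 0.38 × 0.39 × 2.25 = 0.3335 m³/s
Q = Σ qᵢ = 21.67 m³/s

21.7 m³/s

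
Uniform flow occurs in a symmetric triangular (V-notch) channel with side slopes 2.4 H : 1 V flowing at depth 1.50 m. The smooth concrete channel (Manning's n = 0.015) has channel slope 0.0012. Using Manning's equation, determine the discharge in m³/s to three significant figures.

9.76 m³/s

A = z·y² = 2.4×1.50² = 5.400 m²
P = 2y√(1+z²) = 2×1.50×√(1+2.4²) = 7.800 m
R = A/P = 5.400/7.800 = 0.6923 m
Q = (1/n)·A·R^(2/3)·S^(1/2) = (1/0.015) × 5.400 × 0.6923^(2/3) × 0.0012^(1/2) = 9.759 m³/s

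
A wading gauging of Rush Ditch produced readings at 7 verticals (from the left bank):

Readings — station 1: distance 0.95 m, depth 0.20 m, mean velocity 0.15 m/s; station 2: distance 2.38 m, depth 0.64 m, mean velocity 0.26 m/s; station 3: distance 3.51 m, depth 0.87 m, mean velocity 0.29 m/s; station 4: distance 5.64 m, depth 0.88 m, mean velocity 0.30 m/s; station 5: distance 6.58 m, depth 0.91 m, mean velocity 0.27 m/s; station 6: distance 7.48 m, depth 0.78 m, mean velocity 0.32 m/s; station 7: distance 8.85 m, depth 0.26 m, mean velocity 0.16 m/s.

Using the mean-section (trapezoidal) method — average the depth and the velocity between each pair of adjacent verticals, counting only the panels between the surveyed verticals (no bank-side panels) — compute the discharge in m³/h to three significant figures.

Panel 1-2: Δb = 1.43 m, d̄ = (0.20+0.64)/2 = 0.42, v̄ = (0.15+0.26)/2 = 0.205 → q = 1.43×0.42×0.205 = 0.1231 m³/s
Panel 2-3: Δb = 1.13 m, d̄ = (0.64+0.87)/2 = 0.755, v̄ = (0.26+0.29)/2 = 0.275 → q = 1.13×0.755×0.275 = 0.2346 m³/s
Panel 3-4: Δb = 2.13 m, d̄ = (0.87+0.88)/2 = 0.875, v̄ = (0.29+0.30)/2 = 0.295 → q = 2.13×0.875×0.295 = 0.5498 m³/s
Panel 4-5: Δb = 0.94 m, d̄ = (0.88+0.91)/2 = 0.895, v̄ = (0.30+0.27)/2 = 0.285 → q = 0.94×0.895×0.285 = 0.2398 m³/s
Panel 5-6: Δb = 0.9 m, d̄ = (0.91+0.78)/2 = 0.845, v̄ = (0.27+0.32)/2 = 0.295 → q = 0.9×0.845×0.295 = 0.2243 m³/s
Panel 6-7: Δb = 1.37 m, d̄ = (0.78+0.26)/2 = 0.52, v̄ = (0.32+0.16)/2 = 0.24 → q = 1.37×0.52×0.24 = 0.1710 m³/s
Q = Σ q = 1.543 m³/s
= 1.543 × 3600 = 5554 m³/h

5550 m³/h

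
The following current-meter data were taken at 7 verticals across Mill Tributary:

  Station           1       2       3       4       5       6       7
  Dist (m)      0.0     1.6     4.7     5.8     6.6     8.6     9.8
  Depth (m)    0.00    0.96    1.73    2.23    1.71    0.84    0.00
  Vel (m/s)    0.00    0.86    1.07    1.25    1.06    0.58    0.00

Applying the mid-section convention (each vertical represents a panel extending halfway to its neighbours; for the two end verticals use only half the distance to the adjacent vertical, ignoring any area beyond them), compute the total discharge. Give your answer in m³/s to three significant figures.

11.8 m³/s

w_2 = (4.7 − 0.0)/2 = 2.35 m; q_2 = 0.86 × 0.96 × 2.35 = 1.940 m³/s
w_3 = (5.8 − 1.6)/2 = 2.1 m; q_3 = 1.07 × 1.73 × 2.1 = 3.887 m³/s
w_4 = (6.6 − 4.7)/2 = 0.95 m; q_4 = 1.25 × 2.23 × 0.95 = 2.648 m³/s
w_5 = (8.6 − 5.8)/2 = 1.4 m; q_5 = 1.06 × 1.71 × 1.4 = 2.538 m³/s
w_6 = (9.8 − 6.6)/2 = 1.6 m; q_6 = 0.58 × 0.84 × 1.6 = 0.7795 m³/s
Stations 1, 7 contribute zero (depth or velocity is 0).
Q = Σ qᵢ = 11.79 m³/s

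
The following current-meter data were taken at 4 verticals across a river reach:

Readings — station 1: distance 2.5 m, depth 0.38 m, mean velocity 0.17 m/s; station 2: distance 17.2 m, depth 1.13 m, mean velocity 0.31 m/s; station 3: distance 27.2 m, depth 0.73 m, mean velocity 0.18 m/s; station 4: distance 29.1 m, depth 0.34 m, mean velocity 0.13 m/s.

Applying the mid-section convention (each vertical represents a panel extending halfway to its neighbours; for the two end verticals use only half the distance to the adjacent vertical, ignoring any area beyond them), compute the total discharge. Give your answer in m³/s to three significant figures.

w_1 = (17.2 − 2.5)/2 = 7.35 m; q_1 = 0.17 × 0.38 × 7.35 = 0.4748 m³/s
w_2 = (27.2 − 2.5)/2 = 12.35 m; q_2 = 0.31 × 1.13 × 12.35 = 4.326 m³/s
w_3 = (29.1 − 17.2)/2 = 5.95 m; q_3 = 0.18 × 0.73 × 5.95 = 0.7818 m³/s
w_4 = (29.1 − 27.2)/2 = 0.95 m; q_4 = 0.13 × 0.34 × 0.95 = 0.04199 m³/s
Q = Σ qᵢ = 5.625 m³/s

5.62 m³/s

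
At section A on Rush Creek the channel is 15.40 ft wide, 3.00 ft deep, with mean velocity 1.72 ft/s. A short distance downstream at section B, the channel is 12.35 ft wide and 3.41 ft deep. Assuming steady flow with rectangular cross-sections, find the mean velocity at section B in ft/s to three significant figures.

1.89 ft/s

Q = A₁V₁ = (15.40×3.00) × 1.72 = 79.46 ft³/s
A₂ = 12.35 × 3.41 = 42.11 ft²
V₂ = Q/A₂ = 79.46/42.11 = 1.887 ft/s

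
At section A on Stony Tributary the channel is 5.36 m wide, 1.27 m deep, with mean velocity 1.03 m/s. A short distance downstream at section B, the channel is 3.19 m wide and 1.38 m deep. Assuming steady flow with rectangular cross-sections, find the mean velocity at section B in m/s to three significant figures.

1.59 m/s

Q = A₁V₁ = (5.36×1.27) × 1.03 = 7.011 m³/s
A₂ = 3.19 × 1.38 = 4.402 m²
V₂ = Q/A₂ = 7.011/4.402 = 1.593 m/s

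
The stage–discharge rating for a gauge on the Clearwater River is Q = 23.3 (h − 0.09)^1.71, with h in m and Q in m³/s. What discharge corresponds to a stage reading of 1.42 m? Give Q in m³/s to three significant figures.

Q = 23.3 × (1.42 − 0.09)^1.71 = 23.3 × 1.33^1.71 = 37.94 m³/s

37.9 m³/s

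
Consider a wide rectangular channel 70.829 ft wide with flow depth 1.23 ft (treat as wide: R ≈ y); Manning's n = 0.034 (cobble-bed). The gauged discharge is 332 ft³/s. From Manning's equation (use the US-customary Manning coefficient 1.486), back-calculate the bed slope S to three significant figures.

0.00577

A = b·y = 70.829 × 1.23 = 87.12 ft²
Wide channel: R ≈ y = 1.23 ft
S = (Q·n / (1.486·A·R^(2/3)))² = (332×0.034 / (1.486×87.12×1.148))² = 0.005769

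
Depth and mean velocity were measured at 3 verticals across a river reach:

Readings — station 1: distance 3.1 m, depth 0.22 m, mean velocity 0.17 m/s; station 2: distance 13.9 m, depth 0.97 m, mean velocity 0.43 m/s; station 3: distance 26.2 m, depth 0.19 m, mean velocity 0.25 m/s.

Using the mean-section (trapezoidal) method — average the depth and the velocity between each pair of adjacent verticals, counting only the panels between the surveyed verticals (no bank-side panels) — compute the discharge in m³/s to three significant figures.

4.35 m³/s

Panel 1-2: Δb = 10.8 m, d̄ = (0.22+0.97)/2 = 0.595, v̄ = (0.17+0.43)/2 = 0.3 → q = 10.8×0.595×0.3 = 1.928 m³/s
Panel 2-3: Δb = 12.3 m, d̄ = (0.97+0.19)/2 = 0.58, v̄ = (0.43+0.25)/2 = 0.34 → q = 12.3×0.58×0.34 = 2.426 m³/s
Q = Σ q = 4.353 m³/s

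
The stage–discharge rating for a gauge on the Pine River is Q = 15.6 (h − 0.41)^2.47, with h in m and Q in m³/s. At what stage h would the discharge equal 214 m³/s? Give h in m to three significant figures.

3.30 m

h − h₀ = (Q/C)^(1/b) = (214/15.6)^(1/2.47) = 2.887 m
h = 0.41 + 2.887 = 3.297 m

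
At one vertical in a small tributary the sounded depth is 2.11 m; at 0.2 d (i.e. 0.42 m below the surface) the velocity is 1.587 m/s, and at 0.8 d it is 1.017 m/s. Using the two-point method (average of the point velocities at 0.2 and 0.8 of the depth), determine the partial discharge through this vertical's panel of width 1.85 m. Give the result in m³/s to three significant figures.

v̄ = (1.587 + 1.017) / 2 = 1.302 m/s
q = v̄ × d × w = 1.302 × 2.11 × 1.85 = 5.082 m³/s

5.08 m³/s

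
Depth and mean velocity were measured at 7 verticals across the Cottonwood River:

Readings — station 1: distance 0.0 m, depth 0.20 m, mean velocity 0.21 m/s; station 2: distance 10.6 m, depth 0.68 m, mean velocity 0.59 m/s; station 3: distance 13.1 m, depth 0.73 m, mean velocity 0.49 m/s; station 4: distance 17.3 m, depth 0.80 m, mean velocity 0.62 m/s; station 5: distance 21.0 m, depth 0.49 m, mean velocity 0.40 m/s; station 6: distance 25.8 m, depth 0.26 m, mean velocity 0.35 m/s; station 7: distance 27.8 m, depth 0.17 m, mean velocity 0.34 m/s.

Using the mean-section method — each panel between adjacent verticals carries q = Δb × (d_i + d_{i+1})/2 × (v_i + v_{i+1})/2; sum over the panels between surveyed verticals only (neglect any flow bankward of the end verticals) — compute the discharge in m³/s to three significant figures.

Panel 1-2: Δb = 10.6 m, d̄ = (0.20+0.68)/2 = 0.44, v̄ = (0.21+0.59)/2 = 0.4 → q = 10.6×0.44×0.4 = 1.866 m³/s
Panel 2-3: Δb = 2.5 m, d̄ = (0.68+0.73)/2 = 0.705, v̄ = (0.59+0.49)/2 = 0.54 → q = 2.5×0.705×0.54 = 0.9518 m³/s
Panel 3-4: Δb = 4.2 m, d̄ = (0.73+0.80)/2 = 0.765, v̄ = (0.49+0.62)/2 = 0.555 → q = 4.2×0.765×0.555 = 1.783 m³/s
Panel 4-5: Δb = 3.7 m, d̄ = (0.80+0.49)/2 = 0.645, v̄ = (0.62+0.40)/2 = 0.51 → q = 3.7×0.645×0.51 = 1.217 m³/s
Panel 5-6: Δb = 4.8 m, d̄ = (0.49+0.26)/2 = 0.375, v̄ = (0.40+0.35)/2 = 0.375 → q = 4.8×0.375×0.375 = 0.6750 m³/s
Panel 6-7: Δb = 2 m, d̄ = (0.26+0.17)/2 = 0.215, v̄ = (0.35+0.34)/2 = 0.345 → q = 2×0.215×0.345 = 0.1484 m³/s
Q = Σ q = 6.641 m³/s

6.64 m³/s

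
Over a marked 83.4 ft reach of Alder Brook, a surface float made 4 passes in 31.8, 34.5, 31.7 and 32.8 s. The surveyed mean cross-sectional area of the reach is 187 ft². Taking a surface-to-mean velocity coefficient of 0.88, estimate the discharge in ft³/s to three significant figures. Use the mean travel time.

420 ft³/s

t̄ = (31.8 + 34.5 + 31.7 + 32.8) / 4 = 32.7 s
v_surface = L / t̄ = 83.4 / 32.7 = 2.550 ft/s
v_mean = 0.88 × 2.550 = 2.244 ft/s
Q = A × v_mean = 187 × 2.244 = 419.7 ft³/s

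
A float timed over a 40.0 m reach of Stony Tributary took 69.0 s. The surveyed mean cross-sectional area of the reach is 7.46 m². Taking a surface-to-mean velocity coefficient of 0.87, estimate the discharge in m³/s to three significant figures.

v_surface = L / t̄ = 40.0 / 69 = 0.5797 m/s
v_mean = 0.87 × 0.5797 = 0.5043 m/s
Q = A × v_mean = 7.46 × 0.5043 = 3.762 m³/s

3.76 m³/s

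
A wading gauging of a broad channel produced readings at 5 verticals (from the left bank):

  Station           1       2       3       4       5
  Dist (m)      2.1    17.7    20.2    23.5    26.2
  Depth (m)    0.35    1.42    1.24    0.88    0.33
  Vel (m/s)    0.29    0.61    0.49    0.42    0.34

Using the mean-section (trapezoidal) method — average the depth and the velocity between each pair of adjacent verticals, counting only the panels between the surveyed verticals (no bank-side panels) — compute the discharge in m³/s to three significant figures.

Panel 1-2: Δb = 15.6 m, d̄ = (0.35+1.42)/2 = 0.885, v̄ = (0.29+0.61)/2 = 0.45 → q = 15.6×0.885×0.45 = 6.213 m³/s
Panel 2-3: Δb = 2.5 m, d̄ = (1.42+1.24)/2 = 1.33, v̄ = (0.61+0.49)/2 = 0.55 → q = 2.5×1.33×0.55 = 1.829 m³/s
Panel 3-4: Δb = 3.3 m, d̄ = (1.24+0.88)/2 = 1.06, v̄ = (0.49+0.42)/2 = 0.455 → q = 3.3×1.06×0.455 = 1.592 m³/s
Panel 4-5: Δb = 2.7 m, d̄ = (0.88+0.33)/2 = 0.605, v̄ = (0.42+0.34)/2 = 0.38 → q = 2.7×0.605×0.38 = 0.6207 m³/s
Q = Σ q = 10.25 m³/s

10.3 m³/s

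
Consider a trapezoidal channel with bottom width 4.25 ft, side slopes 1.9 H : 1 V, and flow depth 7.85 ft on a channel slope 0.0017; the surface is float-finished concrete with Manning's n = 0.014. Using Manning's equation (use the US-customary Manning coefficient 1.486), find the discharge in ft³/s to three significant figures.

1650 ft³/s

A = (b + z·y)·y = (4.25 + 1.9×7.85)×7.85 = 150.4 ft²
P = b + 2y√(1+z²) = 4.25 + 2×7.85×√(1+1.9²) = 37.96 ft
R = A/P = 150.4/37.96 = 3.963 ft
Q = (1.486/n)·A·R^(2/3)·S^(1/2) = (1.486/0.014) × 150.4 × 3.963^(2/3) × 0.0017^(1/2) = 1649 ft³/s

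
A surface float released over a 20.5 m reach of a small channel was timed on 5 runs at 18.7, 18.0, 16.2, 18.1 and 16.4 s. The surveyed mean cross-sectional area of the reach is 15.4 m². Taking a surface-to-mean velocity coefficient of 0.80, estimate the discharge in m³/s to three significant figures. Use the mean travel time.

14.4 m³/s

t̄ = (18.7 + 18.0 + 16.2 + 18.1 + 16.4) / 5 = 17.48 s
v_surface = L / t̄ = 20.5 / 17.48 = 1.173 m/s
v_mean = 0.80 × 1.173 = 0.9382 m/s
Q = A × v_mean = 15.4 × 0.9382 = 14.45 m³/s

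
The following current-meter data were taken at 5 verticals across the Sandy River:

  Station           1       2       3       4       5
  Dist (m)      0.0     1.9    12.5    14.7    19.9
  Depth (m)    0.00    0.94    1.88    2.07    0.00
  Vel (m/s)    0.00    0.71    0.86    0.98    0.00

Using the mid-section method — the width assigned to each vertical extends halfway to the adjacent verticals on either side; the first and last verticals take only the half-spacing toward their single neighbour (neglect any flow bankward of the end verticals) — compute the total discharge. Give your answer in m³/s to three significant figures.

22.0 m³/s

w_2 = (12.5 − 0.0)/2 = 6.25 m; q_2 = 0.71 × 0.94 × 6.25 = 4.171 m³/s
w_3 = (14.7 − 1.9)/2 = 6.4 m; q_3 = 0.86 × 1.88 × 6.4 = 10.35 m³/s
w_4 = (19.9 − 12.5)/2 = 3.7 m; q_4 = 0.98 × 2.07 × 3.7 = 7.506 m³/s
Stations 1, 5 contribute zero (depth or velocity is 0).
Q = Σ qᵢ = 22.02 m³/s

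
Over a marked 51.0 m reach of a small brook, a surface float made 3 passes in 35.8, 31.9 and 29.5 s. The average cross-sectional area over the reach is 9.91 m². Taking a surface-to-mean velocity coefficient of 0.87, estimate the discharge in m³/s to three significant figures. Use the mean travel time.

13.6 m³/s

t̄ = (35.8 + 31.9 + 29.5) / 3 = 32.4 s
v_surface = L / t̄ = 51.0 / 32.4 = 1.574 m/s
v_mean = 0.87 × 1.574 = 1.369 m/s
Q = A × v_mean = 9.91 × 1.369 = 13.57 m³/s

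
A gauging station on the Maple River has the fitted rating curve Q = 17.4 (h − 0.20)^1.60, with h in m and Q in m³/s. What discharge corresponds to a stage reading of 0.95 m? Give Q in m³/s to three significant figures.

Q = 17.4 × (0.95 − 0.20)^1.60 = 17.4 × 0.75^1.60 = 10.98 m³/s

11.0 m³/s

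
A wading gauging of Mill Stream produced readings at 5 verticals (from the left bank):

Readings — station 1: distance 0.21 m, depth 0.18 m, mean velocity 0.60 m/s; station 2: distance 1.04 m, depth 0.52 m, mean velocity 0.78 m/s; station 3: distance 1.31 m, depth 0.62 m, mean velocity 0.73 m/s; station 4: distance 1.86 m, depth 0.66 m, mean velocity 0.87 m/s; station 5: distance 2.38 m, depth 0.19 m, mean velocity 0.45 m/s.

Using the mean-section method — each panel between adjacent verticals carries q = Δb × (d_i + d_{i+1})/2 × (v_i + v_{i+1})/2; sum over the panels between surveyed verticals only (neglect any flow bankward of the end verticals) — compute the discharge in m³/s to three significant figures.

Panel 1-2: Δb = 0.83 m, d̄ = (0.18+0.52)/2 = 0.35, v̄ = (0.60+0.78)/2 = 0.69 → q = 0.83×0.35×0.69 = 0.2004 m³/s
Panel 2-3: Δb = 0.27 m, d̄ = (0.52+0.62)/2 = 0.57, v̄ = (0.78+0.73)/2 = 0.755 → q = 0.27×0.57×0.755 = 0.1162 m³/s
Panel 3-4: Δb = 0.55 m, d̄ = (0.62+0.66)/2 = 0.64, v̄ = (0.73+0.87)/2 = 0.8 → q = 0.55×0.64×0.8 = 0.2816 m³/s
Panel 4-5: Δb = 0.52 m, d̄ = (0.66+0.19)/2 = 0.425, v̄ = (0.87+0.45)/2 = 0.66 → q = 0.52×0.425×0.66 = 0.1459 m³/s
Q = Σ q = 0.7441 m³/s

0.744 m³/s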